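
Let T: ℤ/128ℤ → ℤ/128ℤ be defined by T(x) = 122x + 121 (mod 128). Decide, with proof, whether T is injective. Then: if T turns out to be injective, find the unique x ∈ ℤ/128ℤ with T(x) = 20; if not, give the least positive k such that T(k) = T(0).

We have gcd(122, 128) = 2 > 1. Taking a = 0 and b = 64: T(0) = 121 and T(64) = 122·64 + 121 = 7929 ≡ 121 (mod 128).
So T(0) = T(64) while 0 ≠ 64, therefore T is not injective.
Since T is not injective, we find the least positive k with T(k) = T(0): this means 122k ≡ 0 (mod 128), i.e. 128 ∣ 122k. Since gcd(122, 128) = 2, dividing through by 2 this holds exactly when 64 ∣ 61k, and as gcd(61, 64) = 1, exactly when 64 ∣ k.
The smallest positive such k is 64.

64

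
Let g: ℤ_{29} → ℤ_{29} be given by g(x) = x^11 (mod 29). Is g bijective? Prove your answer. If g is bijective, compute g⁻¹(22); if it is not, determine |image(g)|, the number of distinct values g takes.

Since 29 is prime, the nonzero elements of ℤ_{29} form a cyclic group of order 28.
As gcd(11, 28) = 1, raising to the 11th power is a bijection on this group: if x_1^11 ≡ x_2^11 then (x_1x_2^{−1})^11 = 1, and the only element of order dividing gcd(11, 28) = 1 is 1, so x_1 = x_2.
With g(0) = 0 this makes g injective on all of ℤ_{29}, hence bijective (finite equal-size domain and codomain). In particular g is bijective.
Since g is bijective, we find the preimage of 22. The inverse of x ↦ x^11 on (ℤ_{29})^× is x ↦ x^23, because 11·23 = 253 = 9·28 + 1 ≡ 1 (mod 28) and x^{28} = 1 for x ≠ 0 (Fermat). So g⁻¹(22) = 22^23 mod 29.
Repeated squaring mod 29: 22^1 ≡ 22, 22^2 ≡ 22² = 484 ≡ 20, 22^4 ≡ 20² = 400 ≡ 23, 22^8 ≡ 23² = 529 ≡ 7, 22^16 ≡ 7² = 49 ≡ 20. Since 23 = 16 + 4 + 2 + 1, 22^23 ≡ 20·23·20·22: 20·23 = 460 ≡ 25, then 25·20 = 500 ≡ 7, then 7·22 = 154 ≡ 9. So 22^23 ≡ 9 (mod 29).
Hence g⁻¹(22) = 9.

9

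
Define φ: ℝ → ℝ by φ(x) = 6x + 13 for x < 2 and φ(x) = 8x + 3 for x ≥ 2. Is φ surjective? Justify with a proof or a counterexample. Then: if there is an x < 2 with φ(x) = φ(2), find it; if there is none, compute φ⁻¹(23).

Both pieces are strictly increasing (slopes 6 and 8), so each is injective on its own interval.
The left piece maps (−∞, 2) onto (−∞, 25); the right piece maps [2, ∞) onto [19, ∞).
The union (−∞, 25) ∪ [19, ∞) covers ℝ, so φ is surjective.
For the follow-up: the images overlap, so an x < 2 with φ(x) = φ(2) exists. φ(2) = 19; solving 6x + 13 = 19 for x < 2 gives x = (19 − 13)/6 = 1.

1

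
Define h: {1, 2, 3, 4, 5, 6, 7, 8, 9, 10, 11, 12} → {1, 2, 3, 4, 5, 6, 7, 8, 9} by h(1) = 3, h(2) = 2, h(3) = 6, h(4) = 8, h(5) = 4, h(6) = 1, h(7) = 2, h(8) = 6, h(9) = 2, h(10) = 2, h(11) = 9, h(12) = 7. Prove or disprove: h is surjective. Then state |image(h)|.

8

No element maps to 5, so h is not surjective.
The image of h is {1, 2, 3, 4, 6, 7, 8, 9}, which has 8 elements.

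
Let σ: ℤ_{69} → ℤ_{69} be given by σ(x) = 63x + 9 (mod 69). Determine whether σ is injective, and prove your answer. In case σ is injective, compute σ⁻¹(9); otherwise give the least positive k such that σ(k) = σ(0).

We have gcd(63, 69) = 3 > 1. Taking u = 0 and v = 23: σ(0) = 9 and σ(23) = 63·23 + 9 = 1458 ≡ 9 (mod 69).
So σ(0) = σ(23) while 0 ≠ 23, therefore σ is not injective.
Since σ is not injective, we find the least positive k with σ(k) = σ(0): this means 63k ≡ 0 (mod 69), i.e. 69 ∣ 63k. Since gcd(63, 69) = 3, dividing through by 3 this holds exactly when 23 ∣ 21k, and as gcd(21, 23) = 1, exactly when 23 ∣ k.
The smallest positive such k is 23.

23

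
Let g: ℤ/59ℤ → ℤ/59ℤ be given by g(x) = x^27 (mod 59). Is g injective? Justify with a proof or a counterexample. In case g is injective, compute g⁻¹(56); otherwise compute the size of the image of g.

43

Since 59 is prime, the nonzero elements of ℤ/59ℤ form a cyclic group of order 58.
As gcd(27, 58) = 1, raising to the 27th power is a bijection on this group: if u^27 ≡ v^27 then (uv^{−1})^27 = 1, and the only element of order dividing gcd(27, 58) = 1 is 1, so u = v.
With g(0) = 0 this makes g injective on all of ℤ/59ℤ, hence bijective (finite equal-size domain and codomain). In particular g is injective.
Since g is injective, we find the preimage of 56. The inverse of x ↦ x^27 on (ℤ/59ℤ)^× is x ↦ x^43, because 27·43 = 1161 = 20·58 + 1 ≡ 1 (mod 58) and x^{58} = 1 for x ≠ 0 (Fermat). So g⁻¹(56) = 56^43 mod 59.
Repeated squaring mod 59: 56^1 ≡ 56, 56^2 ≡ 56² = 3136 ≡ 9, 56^4 ≡ 9² = 81 ≡ 22, 56^8 ≡ 22² = 484 ≡ 12, 56^16 ≡ 12² = 144 ≡ 26, 56^32 ≡ 26² = 676 ≡ 27. Since 43 = 32 + 8 + 2 + 1, 56^43 ≡ 27·12·9·56: 27·12 = 324 ≡ 29, then 29·9 = 261 ≡ 25, then 25·56 = 1400 ≡ 43. So 56^43 ≡ 43 (mod 59).
Hence g⁻¹(56) = 43.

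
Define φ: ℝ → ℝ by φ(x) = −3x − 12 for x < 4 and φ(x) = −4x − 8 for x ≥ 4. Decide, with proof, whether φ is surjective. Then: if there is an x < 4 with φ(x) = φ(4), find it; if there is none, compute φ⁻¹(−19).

Both pieces are strictly decreasing (slopes −3 and −4), so each is injective on its own interval.
The left piece maps (−∞, 4) onto (−24, ∞); the right piece maps [4, ∞) onto (−∞, −24].
These images together cover ℝ, so φ is surjective.
Because the two images are disjoint, no x < 4 has φ(x) = φ(4), so we compute φ⁻¹(−19): −19 lies in (−24, ∞), so solve −3x − 12 = −19: x = (−19 + 12)/(−3) = 7/3.

7/3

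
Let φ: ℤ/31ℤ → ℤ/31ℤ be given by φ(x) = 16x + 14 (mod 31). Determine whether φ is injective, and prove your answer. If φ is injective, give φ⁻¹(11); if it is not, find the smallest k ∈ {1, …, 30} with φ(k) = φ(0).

Recall: φ is injective if φ(u) = φ(v) implies u = v.
Suppose φ(u) = φ(v) in ℤ/31ℤ. Then 16u + 14 ≡ 16v + 14 (mod 31), therefore 16(u − v) ≡ 0 (mod 31).
Since gcd(16, 31) = 1, 16 is invertible modulo 31, thus u − v ≡ 0 (mod 31), i.e. u = v.
So φ is injective.
We now compute 16⁻¹ mod 31 explicitly. Euclid's algorithm: 31 = 1·16 + 15, 16 = 1·15 + 1; back-substituting gives 1 = 2·16 − 1·31, so 16⁻¹ ≡ 2 (mod 31).
Since φ is injective, we compute φ⁻¹(11): solve 16x + 14 ≡ 11 (mod 31), i.e. 16x ≡ 28 (mod 31).
Multiplying by 16⁻¹ = 2 gives x ≡ 2·28 = 56 = 1·31 + 25 ≡ 25 (mod 31).
Check: φ(25) = 16·25 + 14 = 414 = 13·31 + 11 ≡ 11 (mod 31).

25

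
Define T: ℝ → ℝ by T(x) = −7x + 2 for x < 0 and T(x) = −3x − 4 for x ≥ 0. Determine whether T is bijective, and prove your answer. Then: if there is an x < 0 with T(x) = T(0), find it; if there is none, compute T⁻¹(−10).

2

Both pieces are strictly decreasing (slopes −7 and −3), so each is injective on its own interval.
The left piece maps (−∞, 0) onto (2, ∞); the right piece maps [0, ∞) onto (−∞, −4].
The images leave a gap (2 has no preimage), so T is not surjective, hence not bijective.
Because the two images are disjoint, no x < 0 has T(x) = T(0), so we compute T⁻¹(−10): −10 lies in (−∞, −4], so solve −3x − 4 = −10: x = (−10 + 4)/(−3) = 2.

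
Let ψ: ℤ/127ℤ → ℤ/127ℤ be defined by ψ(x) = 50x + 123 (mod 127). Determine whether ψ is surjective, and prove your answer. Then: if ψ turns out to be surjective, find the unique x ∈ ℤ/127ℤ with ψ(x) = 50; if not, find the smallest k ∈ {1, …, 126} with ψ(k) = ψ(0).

Recall that ψ is surjective if every y in the codomain equals ψ(x) for some x in the domain.
Since gcd(50, 127) = 1, 50 is invertible modulo 127. Euclid's algorithm: 127 = 2·50 + 27, 50 = 1·27 + 23, 27 = 1·23 + 4, 23 = 5·4 + 3, 4 = 1·3 + 1; back-substituting gives 1 = 94·50 − 37·127, so 50⁻¹ ≡ 94 (mod 127).
For any y ∈ ℤ/127ℤ, x = 94(y − 123) mod 127 satisfies ψ(x) = 50·94(y − 123) + 123 ≡ y (since 50·94 ≡ 1 mod 127). So every y has a preimage.
Hence ψ is surjective.
Since ψ is surjective, we compute ψ⁻¹(50): solve 50x + 123 ≡ 50 (mod 127), i.e. 50x ≡ 54 (mod 127).
Multiplying by 50⁻¹ = 94 gives x ≡ 94·54 = 5076 = 39·127 + 123 ≡ 123 (mod 127).
Check: ψ(123) = 50·123 + 123 = 6273 = 49·127 + 50 ≡ 50 (mod 127).

123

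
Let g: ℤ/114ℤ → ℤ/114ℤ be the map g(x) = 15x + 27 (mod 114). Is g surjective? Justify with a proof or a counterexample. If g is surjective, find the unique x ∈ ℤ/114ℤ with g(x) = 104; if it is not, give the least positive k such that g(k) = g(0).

Since gcd(15, 114) = 3, we have 15x ≡ 0 (mod 3) for all x, so g(x) ≡ 0 (mod 3).
But 1 ≢ 0 (mod 3), so 1 ∈ ℤ/114ℤ has no preimage. Hence g is not surjective.
Since g is not surjective, we find the least positive k with g(k) = g(0): this means 15k ≡ 0 (mod 114), i.e. 114 ∣ 15k. Since gcd(15, 114) = 3, dividing through by 3 this holds exactly when 38 ∣ 5k, and as gcd(5, 38) = 1, exactly when 38 ∣ k.
The smallest positive such k is 38.

38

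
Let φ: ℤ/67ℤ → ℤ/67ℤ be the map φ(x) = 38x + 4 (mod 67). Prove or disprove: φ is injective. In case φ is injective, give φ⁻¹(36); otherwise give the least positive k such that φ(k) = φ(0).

22

By definition, φ is injective when φ(u) = φ(v) forces u = v.
If φ(u) = φ(v), then 38u ≡ 38v (mod 67). Because gcd(38, 67) = 1, we may cancel 38 to get u ≡ v (mod 67).
Hence φ is injective.
We now compute 38⁻¹ mod 67 explicitly. Euclid's algorithm: 67 = 1·38 + 29, 38 = 1·29 + 9, 29 = 3·9 + 2, 9 = 4·2 + 1; back-substituting gives 1 = 30·38 − 17·67, so 38⁻¹ ≡ 30 (mod 67).
Since φ is injective, we find φ⁻¹(36): we need 38x ≡ 36 − 4 ≡ 32 (mod 67). Using 38⁻¹ = 30: x ≡ 30·32 = 960 = 14·67 + 22, so x = 22.
Check: φ(22) = 38·22 + 4 = 840 = 12·67 + 36 ≡ 36 (mod 67).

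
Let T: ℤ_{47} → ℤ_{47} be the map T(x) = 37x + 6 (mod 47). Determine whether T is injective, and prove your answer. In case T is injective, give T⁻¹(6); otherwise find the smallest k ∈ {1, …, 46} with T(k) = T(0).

Suppose T(x_1) = T(x_2) in ℤ_{47}. Then 37x_1 + 6 ≡ 37x_2 + 6 (mod 47), hence 37(x_1 − x_2) ≡ 0 (mod 47).
Since gcd(37, 47) = 1, 37 is invertible modulo 47, thus x_1 − x_2 ≡ 0 (mod 47), i.e. x_1 = x_2.
Thus T is injective.
We now compute 37⁻¹ mod 47 explicitly. Euclid's algorithm: 47 = 1·37 + 10, 37 = 3·10 + 7, 10 = 1·7 + 3, 7 = 2·3 + 1; back-substituting gives 1 = 14·37 − 11·47, so 37⁻¹ ≡ 14 (mod 47).
Since T is injective, we compute T⁻¹(6): solve 37x + 6 ≡ 6 (mod 47), i.e. 37x ≡ 0 (mod 47).
Multiplying by 37⁻¹ = 14 gives x ≡ 14·0 = 0 ≡ 0 (mod 47).
Check: T(0) = 37·0 + 6 = 6 ≡ 6 (mod 47).

0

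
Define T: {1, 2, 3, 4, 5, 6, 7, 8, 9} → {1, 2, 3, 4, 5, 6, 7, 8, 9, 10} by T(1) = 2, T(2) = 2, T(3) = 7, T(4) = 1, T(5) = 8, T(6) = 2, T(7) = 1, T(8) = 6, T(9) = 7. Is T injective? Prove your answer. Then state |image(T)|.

T(1) = 2 = T(2) with 1 ≠ 2, so T is not injective.
The image of T is {1, 2, 6, 7, 8}, which has 5 elements.

5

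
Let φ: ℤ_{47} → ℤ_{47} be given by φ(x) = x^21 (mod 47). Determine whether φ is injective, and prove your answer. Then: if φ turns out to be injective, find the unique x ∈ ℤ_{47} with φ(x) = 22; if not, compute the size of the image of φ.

19

Since 47 is prime, the nonzero elements of ℤ_{47} form a cyclic group of order 46.
As gcd(21, 46) = 1, raising to the 21st power is a bijection on this group: if s^21 ≡ t^21 then (st^{−1})^21 = 1, and the only element of order dividing gcd(21, 46) = 1 is 1, so s = t.
With φ(0) = 0 this makes φ injective on all of ℤ_{47}, hence bijective (finite equal-size domain and codomain). In particular φ is injective.
Since φ is injective, we find the preimage of 22. The inverse of x ↦ x^21 on (ℤ_{47})^× is x ↦ x^11, because 21·11 = 231 = 5·46 + 1 ≡ 1 (mod 46) and x^{46} = 1 for x ≠ 0 (Fermat). So φ⁻¹(22) = 22^11 mod 47.
Repeated squaring mod 47: 22^1 ≡ 22, 22^2 ≡ 22² = 484 ≡ 14, 22^4 ≡ 14² = 196 ≡ 8, 22^8 ≡ 8² = 64 ≡ 17. Since 11 = 8 + 2 + 1, 22^11 ≡ 17·14·22: 17·14 = 238 ≡ 3, then 3·22 = 66 ≡ 19. So 22^11 ≡ 19 (mod 47).
Hence φ⁻¹(22) = 19.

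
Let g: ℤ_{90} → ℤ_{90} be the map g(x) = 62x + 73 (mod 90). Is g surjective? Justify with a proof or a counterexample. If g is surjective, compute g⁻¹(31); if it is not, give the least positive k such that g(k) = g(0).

Recall: surjectivity means every element of the codomain has a preimage under g.
Since gcd(62, 90) = 2, we have 62x ≡ 0 (mod 2) for all x, so g(x) ≡ 1 (mod 2).
But 0 ≢ 1 (mod 2), so 0 ∈ ℤ_{90} has no preimage. Hence g is not surjective.
Since g is not surjective, we find the least positive k with g(k) = g(0): this means 62k ≡ 0 (mod 90), i.e. 90 ∣ 62k. Since gcd(62, 90) = 2, dividing through by 2 this holds exactly when 45 ∣ 31k, and as gcd(31, 45) = 1, exactly when 45 ∣ k.
The smallest positive such k is 45.

45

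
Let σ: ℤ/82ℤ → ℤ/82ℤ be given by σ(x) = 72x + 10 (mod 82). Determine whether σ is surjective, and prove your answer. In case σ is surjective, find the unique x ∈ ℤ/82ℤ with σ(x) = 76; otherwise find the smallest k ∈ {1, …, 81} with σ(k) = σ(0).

Recall that surjectivity means every element of the codomain has a preimage under σ.
Since gcd(72, 82) = 2, we have 72x ≡ 0 (mod 2) for all x, so σ(x) ≡ 0 (mod 2).
But 1 ≢ 0 (mod 2), so 1 ∈ ℤ/82ℤ has no preimage. So σ is not surjective.
Since σ is not surjective, we find the least positive k with σ(k) = σ(0): this means 72k ≡ 0 (mod 82), i.e. 82 ∣ 72k. Since gcd(72, 82) = 2, dividing through by 2 this holds exactly when 41 ∣ 36k, and as gcd(36, 41) = 1, exactly when 41 ∣ k.
The smallest positive such k is 41.

41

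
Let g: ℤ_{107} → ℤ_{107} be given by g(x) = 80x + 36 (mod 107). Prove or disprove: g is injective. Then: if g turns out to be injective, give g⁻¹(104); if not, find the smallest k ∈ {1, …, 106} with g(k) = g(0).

If g(s) = g(t), then 80s ≡ 80t (mod 107). Because gcd(80, 107) = 1, we may cancel 80 to get s ≡ t (mod 107).
Hence g is injective.
We now compute 80⁻¹ mod 107 explicitly. Euclid's algorithm: 107 = 1·80 + 27, 80 = 2·27 + 26, 27 = 1·26 + 1; back-substituting gives 1 = 103·80 − 77·107, so 80⁻¹ ≡ 103 (mod 107).
Since g is injective, we compute g⁻¹(104): solve 80x + 36 ≡ 104 (mod 107), i.e. 80x ≡ 68 (mod 107).
Multiplying by 80⁻¹ = 103 gives x ≡ 103·68 = 7004 = 65·107 + 49 ≡ 49 (mod 107).
Check: g(49) = 80·49 + 36 = 3956 = 36·107 + 104 ≡ 104 (mod 107).

49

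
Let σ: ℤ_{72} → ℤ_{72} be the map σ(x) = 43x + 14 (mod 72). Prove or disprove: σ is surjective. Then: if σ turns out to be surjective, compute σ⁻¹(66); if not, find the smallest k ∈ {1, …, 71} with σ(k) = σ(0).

Since gcd(43, 72) = 1, 43 is invertible modulo 72. Euclid's algorithm: 72 = 1·43 + 29, 43 = 1·29 + 14, 29 = 2·14 + 1; back-substituting gives 1 = 67·43 − 40·72, so 43⁻¹ ≡ 67 (mod 72).
Then y ↦ 67(y − 14) is a two-sided inverse to σ, so every y ∈ ℤ_{72} has a preimage.
Hence σ is surjective.
Since σ is surjective, we find σ⁻¹(66): we need 43x ≡ 66 − 14 ≡ 52 (mod 72). Using 43⁻¹ = 67: x ≡ 67·52 = 3484 = 48·72 + 28, so x = 28.
Check: σ(28) = 43·28 + 14 = 1218 = 16·72 + 66 ≡ 66 (mod 72).

28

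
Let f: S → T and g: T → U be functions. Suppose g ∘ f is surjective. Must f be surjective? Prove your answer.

not surjective

No. Take S = {0}, T = {0, 1, 2}, U = {0}, f(a) = 0 for every a ∈ S, and g(b) = 0 for every b ∈ T.
Then g ∘ f is surjective onto {0}, but 2 ∈ T has no preimage under f, so f is not surjective.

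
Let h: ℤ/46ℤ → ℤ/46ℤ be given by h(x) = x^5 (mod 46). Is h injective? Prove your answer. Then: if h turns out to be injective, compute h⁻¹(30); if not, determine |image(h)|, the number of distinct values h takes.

38

Computing x^5 mod 46 for each x (by repeated squaring, reducing mod 46 at every step), the values h(0), h(1), …, h(45) are: 0, 1, 32, 13, 12, 43, 2, 17, 16, 31, 42, 5, 18, 27, 38, 7, 6, 21, 26, 11, 10, 37, 22, 23, 24, 9, 36, 35, 20, 25, 40, 39, 8, 19, 28, 41, 4, 15, 30, 29, 44, 3, 34, 33, 14, 45.
Every element of ℤ/46ℤ appears exactly once in this list, so h is a bijection, and in particular injective.
Since h is injective, we read off the preimage of 30 from the same table: h(38) = 30, so h⁻¹(30) = 38.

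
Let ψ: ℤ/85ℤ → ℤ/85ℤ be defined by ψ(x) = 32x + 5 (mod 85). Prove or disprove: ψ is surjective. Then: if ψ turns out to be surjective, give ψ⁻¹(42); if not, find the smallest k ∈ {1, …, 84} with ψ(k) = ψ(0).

Recall that ψ is surjective if every y in the codomain equals ψ(x) for some x in the domain.
Since gcd(32, 85) = 1, 32 is invertible modulo 85. Euclid's algorithm: 85 = 2·32 + 21, 32 = 1·21 + 11, 21 = 1·11 + 10, 11 = 1·10 + 1; back-substituting gives 1 = 8·32 − 3·85, so 32⁻¹ ≡ 8 (mod 85).
Then y ↦ 8(y − 5) is a two-sided inverse to ψ, so every y ∈ ℤ/85ℤ has a preimage.
Thus ψ is surjective.
Since ψ is surjective, we find ψ⁻¹(42): we need 32x ≡ 42 − 5 ≡ 37 (mod 85). Using 32⁻¹ = 8: x ≡ 8·37 = 296 = 3·85 + 41, so x = 41.
Check: ψ(41) = 32·41 + 5 = 1317 = 15·85 + 42 ≡ 42 (mod 85).

41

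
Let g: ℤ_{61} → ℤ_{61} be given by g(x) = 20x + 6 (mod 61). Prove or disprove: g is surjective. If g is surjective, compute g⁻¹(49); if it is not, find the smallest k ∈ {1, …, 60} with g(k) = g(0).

54

Since gcd(20, 61) = 1, 20 is invertible modulo 61. Euclid's algorithm: 61 = 3·20 + 1; back-substituting gives 1 = 58·20 − 19·61, so 20⁻¹ ≡ 58 (mod 61).
Then y ↦ 58(y − 6) is a two-sided inverse to g, so every y ∈ ℤ_{61} has a preimage.
Hence g is surjective.
Since g is surjective, we compute g⁻¹(49): solve 20x + 6 ≡ 49 (mod 61), i.e. 20x ≡ 43 (mod 61).
Multiplying by 20⁻¹ = 58 gives x ≡ 58·43 = 2494 = 40·61 + 54 ≡ 54 (mod 61).
Check: g(54) = 20·54 + 6 = 1086 = 17·61 + 49 ≡ 49 (mod 61).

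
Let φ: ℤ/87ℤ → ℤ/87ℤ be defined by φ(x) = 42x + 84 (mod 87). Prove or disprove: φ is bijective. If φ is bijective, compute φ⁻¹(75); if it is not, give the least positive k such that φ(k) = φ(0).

29

We have gcd(42, 87) = 3 > 1. Taking u = 0 and v = 29: φ(0) = 84 and φ(29) = 42·29 + 84 = 1302 ≡ 84 (mod 87).
So φ(0) = φ(29) while 0 ≠ 29, thus φ is not injective, hence not bijective.
Since φ is not bijective, we find the least positive k with φ(k) = φ(0): this means 42k ≡ 0 (mod 87), i.e. 87 ∣ 42k. Since gcd(42, 87) = 3, dividing through by 3 this holds exactly when 29 ∣ 14k, and as gcd(14, 29) = 1, exactly when 29 ∣ k.
The smallest positive such k is 29.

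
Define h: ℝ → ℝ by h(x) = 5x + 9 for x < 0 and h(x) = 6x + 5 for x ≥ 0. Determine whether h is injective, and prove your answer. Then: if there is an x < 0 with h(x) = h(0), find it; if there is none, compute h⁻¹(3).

Both pieces are strictly increasing (slopes 5 and 6), so each is injective on its own interval.
The left piece maps (−∞, 0) onto (−∞, 9); the right piece maps [0, ∞) onto [5, ∞).
These images overlap. In particular h(0) = 5 (right piece), and solving 5x + 9 = 5 on the left piece gives x = −4/5 < 0.
So h(−4/5) = h(0) with −4/5 ≠ 0, and h is not injective. This x = −4/5 is the requested value below 0.

-4/5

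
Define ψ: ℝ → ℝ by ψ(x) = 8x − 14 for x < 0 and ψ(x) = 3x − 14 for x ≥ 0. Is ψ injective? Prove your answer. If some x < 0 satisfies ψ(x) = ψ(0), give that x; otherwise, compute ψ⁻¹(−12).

2/3

Both pieces are strictly increasing (slopes 8 and 3), so each is injective on its own interval.
The left piece maps (−∞, 0) onto (−∞, −14); the right piece maps [0, ∞) onto [−14, ∞).
These images are disjoint, so no value is attained by both pieces. So ψ is injective.
Because the two images are disjoint, no x < 0 has ψ(x) = ψ(0), so we compute ψ⁻¹(−12): −12 lies in [−14, ∞), so solve 3x − 14 = −12: x = (−12 + 14)/3 = 2/3.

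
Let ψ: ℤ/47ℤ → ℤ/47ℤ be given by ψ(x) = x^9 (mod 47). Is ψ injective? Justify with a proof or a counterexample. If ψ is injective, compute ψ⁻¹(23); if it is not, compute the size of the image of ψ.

15

Since 47 is prime, the nonzero elements of ℤ/47ℤ form a cyclic group of order 46.
As gcd(9, 46) = 1, raising to the 9th power is a bijection on this group: if s^9 ≡ t^9 then (st^{−1})^9 = 1, and the only element of order dividing gcd(9, 46) = 1 is 1, so s = t.
With ψ(0) = 0 this makes ψ injective on all of ℤ/47ℤ, hence bijective (finite equal-size domain and codomain). In particular ψ is injective.
Since ψ is injective, we find the preimage of 23. The inverse of x ↦ x^9 on (ℤ/47ℤ)^× is x ↦ x^41, because 9·41 = 369 = 8·46 + 1 ≡ 1 (mod 46) and x^{46} = 1 for x ≠ 0 (Fermat). So ψ⁻¹(23) = 23^41 mod 47.
Repeated squaring mod 47: 23^1 ≡ 23, 23^2 ≡ 23² = 529 ≡ 12, 23^4 ≡ 12² = 144 ≡ 3, 23^8 ≡ 3² = 9, 23^16 ≡ 9² = 81 ≡ 34, 23^32 ≡ 34² = 1156 ≡ 28. Since 41 = 32 + 8 + 1, 23^41 ≡ 28·9·23: 28·9 = 252 ≡ 17, then 17·23 = 391 ≡ 15. So 23^41 ≡ 15 (mod 47).
Hence ψ⁻¹(23) = 15.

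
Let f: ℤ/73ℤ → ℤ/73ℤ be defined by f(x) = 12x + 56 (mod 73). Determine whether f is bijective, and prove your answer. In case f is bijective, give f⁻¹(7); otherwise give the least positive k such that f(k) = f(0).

2

Suppose f(s) = f(t) in ℤ/73ℤ. Then 12s + 56 ≡ 12t + 56 (mod 73), hence 12(s − t) ≡ 0 (mod 73).
Since gcd(12, 73) = 1, 12 is invertible modulo 73, therefore s − t ≡ 0 (mod 73), i.e. s = t.
We now compute 12⁻¹ mod 73 explicitly. Euclid's algorithm: 73 = 6·12 + 1; back-substituting gives 1 = 67·12 − 11·73, so 12⁻¹ ≡ 67 (mod 73).
Then y ↦ 67(y − 56) is a two-sided inverse to f, so every y ∈ ℤ/73ℤ has a preimage.
Therefore f is bijective.
Since f is bijective, we find f⁻¹(7): we need 12x ≡ 7 − 56 ≡ 24 (mod 73). Using 12⁻¹ = 67: x ≡ 67·24 = 1608 = 22·73 + 2, so x = 2.
Check: f(2) = 12·2 + 56 = 80 = 1·73 + 7 ≡ 7 (mod 73).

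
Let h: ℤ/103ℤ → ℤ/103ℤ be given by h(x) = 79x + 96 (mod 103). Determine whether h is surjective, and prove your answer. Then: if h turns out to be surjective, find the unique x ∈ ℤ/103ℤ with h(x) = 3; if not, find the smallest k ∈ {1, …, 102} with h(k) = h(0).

94

Since gcd(79, 103) = 1, 79 is invertible modulo 103. Euclid's algorithm: 103 = 1·79 + 24, 79 = 3·24 + 7, 24 = 3·7 + 3, 7 = 2·3 + 1; back-substituting gives 1 = 30·79 − 23·103, so 79⁻¹ ≡ 30 (mod 103).
For any y ∈ ℤ/103ℤ, x = 30(y − 96) mod 103 satisfies h(x) = 79·30(y − 96) + 96 ≡ y (since 79·30 ≡ 1 mod 103). So every y has a preimage.
Hence h is surjective.
Since h is surjective, we find h⁻¹(3): we need 79x ≡ 3 − 96 ≡ 10 (mod 103). Using 79⁻¹ = 30: x ≡ 30·10 = 300 = 2·103 + 94, so x = 94.
Check: h(94) = 79·94 + 96 = 7522 = 73·103 + 3 ≡ 3 (mod 103).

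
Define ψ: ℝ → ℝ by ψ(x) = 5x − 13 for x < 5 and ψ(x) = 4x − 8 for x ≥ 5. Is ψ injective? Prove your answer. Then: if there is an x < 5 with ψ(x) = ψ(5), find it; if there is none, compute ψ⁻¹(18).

13/2

Both pieces are strictly increasing (slopes 5 and 4), so each is injective on its own interval.
The left piece maps (−∞, 5) onto (−∞, 12); the right piece maps [5, ∞) onto [12, ∞).
These images are disjoint, so no value is attained by both pieces. Thus ψ is injective.
Because the two images are disjoint, no x < 5 has ψ(x) = ψ(5), so we compute ψ⁻¹(18): 18 lies in [12, ∞), so solve 4x − 8 = 18: x = (18 + 8)/4 = 13/2.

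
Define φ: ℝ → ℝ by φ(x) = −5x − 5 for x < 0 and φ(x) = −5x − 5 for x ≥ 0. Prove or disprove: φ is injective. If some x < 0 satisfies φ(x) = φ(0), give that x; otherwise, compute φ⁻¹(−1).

-4/5

Both pieces are strictly decreasing (slopes −5 and −5), so each is injective on its own interval.
The left piece maps (−∞, 0) onto (−5, ∞); the right piece maps [0, ∞) onto (−∞, −5].
These images are disjoint, so no value is attained by both pieces. So φ is injective.
Because the two images are disjoint, no x < 0 has φ(x) = φ(0), so we compute φ⁻¹(−1): −1 lies in (−5, ∞), so solve −5x − 5 = −1: x = (−1 + 5)/(−5) = −4/5.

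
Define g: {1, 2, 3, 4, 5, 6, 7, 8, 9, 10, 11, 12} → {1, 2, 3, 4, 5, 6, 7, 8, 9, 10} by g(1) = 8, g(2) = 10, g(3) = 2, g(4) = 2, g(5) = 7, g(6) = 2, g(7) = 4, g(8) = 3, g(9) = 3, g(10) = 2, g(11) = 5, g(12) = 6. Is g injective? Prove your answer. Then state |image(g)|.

8

g(3) = 2 = g(4) with 3 ≠ 4, so g is not injective.
The image of g is {2, 3, 4, 5, 6, 7, 8, 10}, which has 8 elements.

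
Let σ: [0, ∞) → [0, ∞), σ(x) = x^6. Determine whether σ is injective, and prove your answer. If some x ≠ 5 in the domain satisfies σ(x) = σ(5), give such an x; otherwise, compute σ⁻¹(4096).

On [0, ∞), x ↦ x^6 is strictly increasing, so σ(a) = σ(b) forces a = b. Thus σ is injective.
Since x ↦ x^6 is strictly increasing on [0, ∞), it is injective there, so no x ≠ 5 in the domain has σ(x) = σ(5). We therefore compute σ⁻¹(4096) = 4096^{1/6} = 4 (indeed 4^6 = 4096).

4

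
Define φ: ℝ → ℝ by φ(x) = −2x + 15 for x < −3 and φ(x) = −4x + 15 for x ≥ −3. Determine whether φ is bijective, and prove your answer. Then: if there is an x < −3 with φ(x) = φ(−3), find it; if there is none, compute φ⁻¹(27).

-6

Both pieces are strictly decreasing (slopes −2 and −4), so each is injective on its own interval.
The left piece maps (−∞, −3) onto (21, ∞); the right piece maps [−3, ∞) onto (−∞, 27].
These images overlap. In particular φ(−3) = 27 (right piece), and solving −2x + 15 = 27 on the left piece gives x = −6 < −3.
So φ(−6) = φ(−3) with −6 ≠ −3, and φ is not injective, hence not bijective. This x = −6 is the requested value below −3.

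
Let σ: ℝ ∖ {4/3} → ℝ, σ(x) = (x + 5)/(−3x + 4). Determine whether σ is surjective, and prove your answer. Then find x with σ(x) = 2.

3/7

If σ(x) = −1/3, cross-multiplying gives −3(x + 5) = 1(−3x + 4), which simplifies to −15 = 4 — false.  So −1/3 has no preimage and σ is not surjective.
Solving σ(x) = 2: cross-multiplying gives x + 5 = 2(−3x + 4), which rearranges to 7x = 3, so x = 3/7.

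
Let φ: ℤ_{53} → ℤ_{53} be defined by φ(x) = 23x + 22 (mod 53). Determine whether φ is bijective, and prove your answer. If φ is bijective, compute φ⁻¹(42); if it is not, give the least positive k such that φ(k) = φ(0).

17

Suppose φ(a) = φ(b) in ℤ_{53}. Then 23a + 22 ≡ 23b + 22 (mod 53), therefore 23(a − b) ≡ 0 (mod 53).
Since gcd(23, 53) = 1, 23 is invertible modulo 53, thus a − b ≡ 0 (mod 53), i.e. a = b.
We now compute 23⁻¹ mod 53 explicitly. Euclid's algorithm: 53 = 2·23 + 7, 23 = 3·7 + 2, 7 = 3·2 + 1; back-substituting gives 1 = 30·23 − 13·53, so 23⁻¹ ≡ 30 (mod 53).
Then y ↦ 30(y − 22) is a two-sided inverse to φ, so every y ∈ ℤ_{53} has a preimage.
Therefore φ is bijective.
Since φ is bijective, we find φ⁻¹(42): we need 23x ≡ 42 − 22 ≡ 20 (mod 53). Using 23⁻¹ = 30: x ≡ 30·20 = 600 = 11·53 + 17, so x = 17.
Check: φ(17) = 23·17 + 22 = 413 = 7·53 + 42 ≡ 42 (mod 53).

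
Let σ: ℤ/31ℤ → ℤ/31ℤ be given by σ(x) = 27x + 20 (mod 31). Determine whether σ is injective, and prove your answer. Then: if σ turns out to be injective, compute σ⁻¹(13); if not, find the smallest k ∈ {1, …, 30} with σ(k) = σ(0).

25

Suppose σ(x_1) = σ(x_2) in ℤ/31ℤ. Then 27x_1 + 20 ≡ 27x_2 + 20 (mod 31), thus 27(x_1 − x_2) ≡ 0 (mod 31).
Since gcd(27, 31) = 1, 27 is invertible modulo 31, so x_1 − x_2 ≡ 0 (mod 31), i.e. x_1 = x_2.
Hence σ is injective.
We now compute 27⁻¹ mod 31 explicitly. Euclid's algorithm: 31 = 1·27 + 4, 27 = 6·4 + 3, 4 = 1·3 + 1; back-substituting gives 1 = 23·27 − 20·31, so 27⁻¹ ≡ 23 (mod 31).
Since σ is injective, we compute σ⁻¹(13): solve 27x + 20 ≡ 13 (mod 31), i.e. 27x ≡ 24 (mod 31).
Multiplying by 27⁻¹ = 23 gives x ≡ 23·24 = 552 = 17·31 + 25 ≡ 25 (mod 31).
Check: σ(25) = 27·25 + 20 = 695 = 22·31 + 13 ≡ 13 (mod 31).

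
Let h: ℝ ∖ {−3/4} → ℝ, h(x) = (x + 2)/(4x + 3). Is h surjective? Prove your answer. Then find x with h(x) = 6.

If h(x) = 1/4, cross-multiplying gives 4(x + 2) = 1(4x + 3), which simplifies to 8 = 3 — false.  So 1/4 has no preimage and h is not surjective.
Solving h(x) = 6: cross-multiplying gives x + 2 = 6(4x + 3), which rearranges to −23x = 16, so x = −16/23.

-16/23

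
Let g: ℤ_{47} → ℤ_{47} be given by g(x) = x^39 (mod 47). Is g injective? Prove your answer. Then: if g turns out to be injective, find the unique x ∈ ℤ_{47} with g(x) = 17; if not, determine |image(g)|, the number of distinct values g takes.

Since 47 is prime, the nonzero elements of ℤ_{47} form a cyclic group of order 46.
As gcd(39, 46) = 1, raising to the 39th power is a bijection on this group: if a^39 ≡ b^39 then (ab^{−1})^39 = 1, and the only element of order dividing gcd(39, 46) = 1 is 1, so a = b.
With g(0) = 0 this makes g injective on all of ℤ_{47}, hence bijective (finite equal-size domain and codomain). In particular g is injective.
Since g is injective, we find the preimage of 17. The inverse of x ↦ x^39 on (ℤ_{47})^× is x ↦ x^13, because 39·13 = 507 = 11·46 + 1 ≡ 1 (mod 46) and x^{46} = 1 for x ≠ 0 (Fermat). So g⁻¹(17) = 17^13 mod 47.
Repeated squaring mod 47: 17^1 ≡ 17, 17^2 ≡ 17² = 289 ≡ 7, 17^4 ≡ 7² = 49 ≡ 2, 17^8 ≡ 2² = 4. Since 13 = 8 + 4 + 1, 17^13 ≡ 4·2·17: 4·2 = 8, then 8·17 = 136 ≡ 42. So 17^13 ≡ 42 (mod 47).
Hence g⁻¹(17) = 42.

42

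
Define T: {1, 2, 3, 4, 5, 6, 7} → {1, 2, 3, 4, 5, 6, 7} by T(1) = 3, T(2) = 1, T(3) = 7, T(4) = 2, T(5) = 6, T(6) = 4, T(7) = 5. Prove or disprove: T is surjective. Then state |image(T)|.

7

Every element of the codomain has a preimage: 1 = T(2), 2 = T(4), 3 = T(1), 4 = T(6), 5 = T(7), 6 = T(5), 7 = T(3).
Therefore T is surjective.
The image of T is {1, 2, 3, 4, 5, 6, 7}, which has 7 elements.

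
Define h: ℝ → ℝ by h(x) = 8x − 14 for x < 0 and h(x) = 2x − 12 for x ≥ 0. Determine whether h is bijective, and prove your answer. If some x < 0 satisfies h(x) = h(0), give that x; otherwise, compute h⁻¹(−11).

Both pieces are strictly increasing (slopes 8 and 2), so each is injective on its own interval.
The left piece maps (−∞, 0) onto (−∞, −14); the right piece maps [0, ∞) onto [−12, ∞).
The images leave a gap (−14 has no preimage), so h is not surjective, hence not bijective.
Because the two images are disjoint, no x < 0 has h(x) = h(0), so we compute h⁻¹(−11): −11 lies in [−12, ∞), so solve 2x − 12 = −11: x = (−11 + 12)/2 = 1/2.

1/2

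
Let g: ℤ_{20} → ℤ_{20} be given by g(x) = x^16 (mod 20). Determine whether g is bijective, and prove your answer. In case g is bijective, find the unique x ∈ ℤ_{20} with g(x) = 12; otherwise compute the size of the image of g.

4

g(1) = 1^16 = 1.
g(3): Repeated squaring mod 20: 3^1 ≡ 3, 3^2 ≡ 3² = 9, 3^4 ≡ 9² = 81 ≡ 1, 3^8 ≡ 1² = 1, 3^16 ≡ 1² = 1. So 3^16 ≡ 1 (mod 20).
So g(1) = g(3) = 1 while 1 ≠ 3, therefore g is not injective, hence not bijective.
Since g is not bijective, we determine |image(g)|. Computing x^16 mod 20 for each x (by repeated squaring, reducing mod 20 at every step), the values g(0), g(1), …, g(19) are: 0, 1, 16, 1, 16, 5, 16, 1, 16, 1, 0, 1, 16, 1, 16, 5, 16, 1, 16, 1.
The distinct values are {0, 1, 5, 16}; there are 4 of them.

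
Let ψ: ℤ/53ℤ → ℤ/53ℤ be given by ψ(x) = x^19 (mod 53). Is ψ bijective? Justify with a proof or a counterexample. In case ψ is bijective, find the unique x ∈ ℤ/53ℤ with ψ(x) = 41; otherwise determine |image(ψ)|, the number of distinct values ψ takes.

Since 53 is prime, the nonzero elements of ℤ/53ℤ form a cyclic group of order 52.
As gcd(19, 52) = 1, raising to the 19th power is a bijection on this group: if a^19 ≡ b^19 then (ab^{−1})^19 = 1, and the only element of order dividing gcd(19, 52) = 1 is 1, so a = b.
With ψ(0) = 0 this makes ψ injective on all of ℤ/53ℤ, hence bijective (finite equal-size domain and codomain). In particular ψ is bijective.
Since ψ is bijective, we find the preimage of 41. The inverse of x ↦ x^19 on (ℤ/53ℤ)^× is x ↦ x^11, because 19·11 = 209 = 4·52 + 1 ≡ 1 (mod 52) and x^{52} = 1 for x ≠ 0 (Fermat). So ψ⁻¹(41) = 41^11 mod 53.
Repeated squaring mod 53: 41^1 ≡ 41, 41^2 ≡ 41² = 1681 ≡ 38, 41^4 ≡ 38² = 1444 ≡ 13, 41^8 ≡ 13² = 169 ≡ 10. Since 11 = 8 + 2 + 1, 41^11 ≡ 10·38·41: 10·38 = 380 ≡ 9, then 9·41 = 369 ≡ 51. So 41^11 ≡ 51 (mod 53).
Hence ψ⁻¹(41) = 51.

51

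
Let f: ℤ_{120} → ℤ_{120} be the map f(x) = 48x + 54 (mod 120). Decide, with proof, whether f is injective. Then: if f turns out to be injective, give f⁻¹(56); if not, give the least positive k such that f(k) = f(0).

5

We have gcd(48, 120) = 24 > 1. Taking s = 0 and t = 5: f(0) = 54 and f(5) = 48·5 + 54 = 294 ≡ 54 (mod 120).
So f(0) = f(5) while 0 ≠ 5, hence f is not injective.
Since f is not injective, we find the least positive k with f(k) = f(0): this means 48k ≡ 0 (mod 120), i.e. 120 ∣ 48k. Since gcd(48, 120) = 24, dividing through by 24 this holds exactly when 5 ∣ 2k, and as gcd(2, 5) = 1, exactly when 5 ∣ k.
The smallest positive such k is 5.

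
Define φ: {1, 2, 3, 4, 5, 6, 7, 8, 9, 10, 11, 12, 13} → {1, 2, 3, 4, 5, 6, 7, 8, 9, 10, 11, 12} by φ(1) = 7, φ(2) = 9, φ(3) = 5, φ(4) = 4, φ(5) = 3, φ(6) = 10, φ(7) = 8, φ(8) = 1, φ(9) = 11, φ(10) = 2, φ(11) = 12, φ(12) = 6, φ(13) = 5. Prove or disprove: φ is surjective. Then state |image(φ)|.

Every element of the codomain has a preimage: 1 = φ(8), 2 = φ(10), 3 = φ(5), 4 = φ(4), 5 = φ(3), 6 = φ(12), 7 = φ(1), 8 = φ(7), 9 = φ(2), 10 = φ(6), 11 = φ(9), 12 = φ(11).
Therefore φ is surjective.
The image of φ is {1, 2, 3, 4, 5, 6, 7, 8, 9, 10, 11, 12}, which has 12 elements.

12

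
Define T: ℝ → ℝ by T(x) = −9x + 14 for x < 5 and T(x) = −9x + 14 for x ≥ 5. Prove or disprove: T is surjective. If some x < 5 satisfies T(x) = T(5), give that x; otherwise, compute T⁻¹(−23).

Both pieces are strictly decreasing (slopes −9 and −9), so each is injective on its own interval.
The left piece maps (−∞, 5) onto (−31, ∞); the right piece maps [5, ∞) onto (−∞, −31].
These images together cover ℝ, so T is surjective.
Because the two images are disjoint, no x < 5 has T(x) = T(5), so we compute T⁻¹(−23): −23 lies in (−31, ∞), so solve −9x + 14 = −23: x = (−23 − 14)/(−9) = 37/9.

37/9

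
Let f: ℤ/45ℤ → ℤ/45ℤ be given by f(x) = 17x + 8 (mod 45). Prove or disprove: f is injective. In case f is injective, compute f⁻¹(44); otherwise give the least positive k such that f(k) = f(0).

18

Recall: f is injective if f(x_1) = f(x_2) implies x_1 = x_2.
If f(x_1) = f(x_2), then 17x_1 ≡ 17x_2 (mod 45). Because gcd(17, 45) = 1, we may cancel 17 to get x_1 ≡ x_2 (mod 45).
Hence f is injective.
We now compute 17⁻¹ mod 45 explicitly. Euclid's algorithm: 45 = 2·17 + 11, 17 = 1·11 + 6, 11 = 1·6 + 5, 6 = 1·5 + 1; back-substituting gives 1 = 8·17 − 3·45, so 17⁻¹ ≡ 8 (mod 45).
Since f is injective, we compute f⁻¹(44): solve 17x + 8 ≡ 44 (mod 45), i.e. 17x ≡ 36 (mod 45).
Multiplying by 17⁻¹ = 8 gives x ≡ 8·36 = 288 = 6·45 + 18 ≡ 18 (mod 45).
Check: f(18) = 17·18 + 8 = 314 = 6·45 + 44 ≡ 44 (mod 45).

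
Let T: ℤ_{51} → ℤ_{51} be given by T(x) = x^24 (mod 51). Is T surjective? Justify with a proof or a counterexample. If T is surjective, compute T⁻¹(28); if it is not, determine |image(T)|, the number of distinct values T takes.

T(1) = 1^24 = 1.
T(2): Repeated squaring mod 51: 2^1 ≡ 2, 2^2 ≡ 2² = 4, 2^4 ≡ 4² = 16, 2^8 ≡ 16² = 256 ≡ 1, 2^16 ≡ 1² = 1. Since 24 = 16 + 8, 2^24 ≡ 1·1: 1·1 = 1. So 2^24 ≡ 1 (mod 51).
So T(1) = T(2) = 1 while 1 ≠ 2, thus T is not injective.
A non-injective map from the 51-element set ℤ_{51} to itself takes at most 50 distinct values, so it cannot be surjective. Therefore T is not surjective.
Since T is not surjective, we determine |image(T)|. Computing x^24 mod 51 for each x (by repeated squaring, reducing mod 51 at every step), the values T(0), T(1), …, T(50) are: 0, 1, 1, 33, 1, 16, 33, 16, 1, 18, 16, 16, 33, 1, 16, 18, 1, 34, 18, 1, 16, 18, 16, 16, 33, 1, 1, 33, 16, 16, 18, 16, 1, 18, 34, 1, 18, 16, 1, 33, 16, 16, 18, 1, 16, 33, 16, 1, 33, 1, 1.
The distinct values are {0, 1, 16, 18, 33, 34}; there are 6 of them.

6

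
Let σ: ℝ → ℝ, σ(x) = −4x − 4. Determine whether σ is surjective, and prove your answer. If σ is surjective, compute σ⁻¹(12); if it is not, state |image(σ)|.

-4

Recall: σ is surjective if every y in the codomain equals σ(x) for some x in the domain.
For any y ∈ ℝ, x = (y + 4)/(−4) satisfies σ(x) = y.
So σ is surjective.
Since σ is surjective, we compute σ⁻¹(12) = (12 + 4)/(−4) = −4.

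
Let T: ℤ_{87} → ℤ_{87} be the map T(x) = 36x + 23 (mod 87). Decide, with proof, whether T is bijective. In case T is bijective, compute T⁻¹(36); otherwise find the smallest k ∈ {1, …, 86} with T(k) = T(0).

We have gcd(36, 87) = 3 > 1. Taking a = 0 and b = 29: T(0) = 23 and T(29) = 36·29 + 23 = 1067 ≡ 23 (mod 87).
So T(0) = T(29) while 0 ≠ 29, therefore T is not injective, hence not bijective.
Since T is not bijective, we find the least positive k with T(k) = T(0): this means 36k ≡ 0 (mod 87), i.e. 87 ∣ 36k. Since gcd(36, 87) = 3, dividing through by 3 this holds exactly when 29 ∣ 12k, and as gcd(12, 29) = 1, exactly when 29 ∣ k.
The smallest positive such k is 29.

29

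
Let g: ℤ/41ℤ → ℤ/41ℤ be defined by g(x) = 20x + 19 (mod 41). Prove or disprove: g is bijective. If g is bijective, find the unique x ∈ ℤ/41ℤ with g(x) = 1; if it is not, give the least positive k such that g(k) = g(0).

Recall: g is injective when g(x_1) = g(x_2) forces x_1 = x_2.
Suppose g(x_1) = g(x_2) in ℤ/41ℤ. Then 20x_1 + 19 ≡ 20x_2 + 19 (mod 41), thus 20(x_1 − x_2) ≡ 0 (mod 41).
Since gcd(20, 41) = 1, 20 is invertible modulo 41, thus x_1 − x_2 ≡ 0 (mod 41), i.e. x_1 = x_2.
We now compute 20⁻¹ mod 41 explicitly. Euclid's algorithm: 41 = 2·20 + 1; back-substituting gives 1 = 39·20 − 19·41, so 20⁻¹ ≡ 39 (mod 41).
Then y ↦ 39(y − 19) is a two-sided inverse to g, so every y ∈ ℤ/41ℤ has a preimage.
Thus g is bijective.
Since g is bijective, we compute g⁻¹(1): solve 20x + 19 ≡ 1 (mod 41), i.e. 20x ≡ 23 (mod 41).
Multiplying by 20⁻¹ = 39 gives x ≡ 39·23 = 897 = 21·41 + 36 ≡ 36 (mod 41).
Check: g(36) = 20·36 + 19 = 739 = 18·41 + 1 ≡ 1 (mod 41).

36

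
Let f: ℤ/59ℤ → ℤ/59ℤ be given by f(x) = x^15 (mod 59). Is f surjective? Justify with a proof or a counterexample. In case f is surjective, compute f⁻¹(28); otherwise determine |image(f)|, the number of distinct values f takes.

Since 59 is prime, the nonzero elements of ℤ/59ℤ form a cyclic group of order 58.
As gcd(15, 58) = 1, raising to the 15th power is a bijection on this group: if s^15 ≡ t^15 then (st^{−1})^15 = 1, and the only element of order dividing gcd(15, 58) = 1 is 1, so s = t.
With f(0) = 0 this makes f injective on all of ℤ/59ℤ, hence bijective (finite equal-size domain and codomain). In particular f is surjective.
Since f is surjective, we find the preimage of 28. The inverse of x ↦ x^15 on (ℤ/59ℤ)^× is x ↦ x^31, because 15·31 = 465 = 8·58 + 1 ≡ 1 (mod 58) and x^{58} = 1 for x ≠ 0 (Fermat). So f⁻¹(28) = 28^31 mod 59.
Repeated squaring mod 59: 28^1 ≡ 28, 28^2 ≡ 28² = 784 ≡ 17, 28^4 ≡ 17² = 289 ≡ 53, 28^8 ≡ 53² = 2809 ≡ 36, 28^16 ≡ 36² = 1296 ≡ 57. Since 31 = 16 + 8 + 4 + 2 + 1, 28^31 ≡ 57·36·53·17·28: 57·36 = 2052 ≡ 46, then 46·53 = 2438 ≡ 19, then 19·17 = 323 ≡ 28, then 28·28 = 784 ≡ 17. So 28^31 ≡ 17 (mod 59).
Hence f⁻¹(28) = 17.

17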